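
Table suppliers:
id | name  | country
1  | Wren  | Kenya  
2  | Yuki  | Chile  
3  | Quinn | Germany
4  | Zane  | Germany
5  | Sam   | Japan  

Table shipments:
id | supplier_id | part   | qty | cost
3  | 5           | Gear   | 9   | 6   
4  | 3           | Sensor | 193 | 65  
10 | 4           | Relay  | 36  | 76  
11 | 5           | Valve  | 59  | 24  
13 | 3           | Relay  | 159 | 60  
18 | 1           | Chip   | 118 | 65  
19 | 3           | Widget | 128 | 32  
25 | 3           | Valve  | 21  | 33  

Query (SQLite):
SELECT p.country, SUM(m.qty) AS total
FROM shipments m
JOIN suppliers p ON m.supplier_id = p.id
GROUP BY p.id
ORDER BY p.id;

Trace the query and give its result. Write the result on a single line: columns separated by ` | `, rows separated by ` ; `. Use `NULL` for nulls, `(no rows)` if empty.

Kenya | 118 ; Germany | 501 ; Germany | 36 ; Japan | 68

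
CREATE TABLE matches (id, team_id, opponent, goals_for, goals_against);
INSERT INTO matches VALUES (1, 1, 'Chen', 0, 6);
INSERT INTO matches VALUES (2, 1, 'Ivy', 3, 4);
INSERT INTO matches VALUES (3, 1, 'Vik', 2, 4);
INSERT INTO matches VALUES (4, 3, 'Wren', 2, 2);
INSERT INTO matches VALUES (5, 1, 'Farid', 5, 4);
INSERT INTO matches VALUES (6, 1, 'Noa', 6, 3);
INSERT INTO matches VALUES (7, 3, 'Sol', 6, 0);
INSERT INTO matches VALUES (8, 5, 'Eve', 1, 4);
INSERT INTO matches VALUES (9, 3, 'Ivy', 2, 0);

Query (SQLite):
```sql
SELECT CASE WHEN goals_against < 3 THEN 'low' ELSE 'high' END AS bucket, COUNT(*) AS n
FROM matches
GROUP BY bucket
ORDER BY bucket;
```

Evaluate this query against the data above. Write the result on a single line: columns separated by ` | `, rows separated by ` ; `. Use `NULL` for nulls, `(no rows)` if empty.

high | 6 ; low | 3

Bucket rows by goals_against < 3 → 'low' else 'high'; count each bucket.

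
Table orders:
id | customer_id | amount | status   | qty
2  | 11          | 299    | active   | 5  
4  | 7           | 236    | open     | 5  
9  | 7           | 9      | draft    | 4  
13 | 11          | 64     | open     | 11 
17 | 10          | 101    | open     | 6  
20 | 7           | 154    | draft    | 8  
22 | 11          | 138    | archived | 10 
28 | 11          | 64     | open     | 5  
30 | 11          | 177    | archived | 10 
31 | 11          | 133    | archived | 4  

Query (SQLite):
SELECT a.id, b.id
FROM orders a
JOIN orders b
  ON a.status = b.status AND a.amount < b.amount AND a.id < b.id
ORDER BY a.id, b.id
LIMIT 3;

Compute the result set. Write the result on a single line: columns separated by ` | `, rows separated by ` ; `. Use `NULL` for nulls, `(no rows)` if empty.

Pairs (a,b) with same status, a.amount < b.amount, a.id < b.id.
status groups: active:{2} archived:{22,30,31} draft:{9,20} open:{4,13,17,28}
Ordered by (a.id, b.id); first 3.

9 | 20 ; 13 | 17 ; 22 | 30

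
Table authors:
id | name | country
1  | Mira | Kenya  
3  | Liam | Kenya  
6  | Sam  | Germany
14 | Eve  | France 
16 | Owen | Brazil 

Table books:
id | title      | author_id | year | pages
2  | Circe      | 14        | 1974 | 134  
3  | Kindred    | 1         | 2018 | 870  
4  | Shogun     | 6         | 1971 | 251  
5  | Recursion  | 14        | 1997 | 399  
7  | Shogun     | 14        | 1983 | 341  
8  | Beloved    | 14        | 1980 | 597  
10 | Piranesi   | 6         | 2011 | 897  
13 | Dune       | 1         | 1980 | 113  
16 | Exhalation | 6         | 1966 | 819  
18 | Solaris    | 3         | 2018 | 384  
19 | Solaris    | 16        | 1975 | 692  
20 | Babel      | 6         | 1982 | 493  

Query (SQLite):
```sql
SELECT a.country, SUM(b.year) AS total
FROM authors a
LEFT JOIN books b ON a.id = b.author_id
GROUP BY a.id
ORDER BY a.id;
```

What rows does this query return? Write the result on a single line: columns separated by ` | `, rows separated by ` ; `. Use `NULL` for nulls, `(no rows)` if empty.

LEFT JOIN keeps every authors row; unmatched ones get NULL for books columns.
Group by authors.id and compute SUM(b.year). SUM over an all-NULL group is NULL.
  1: ids {3, 13} → SUM(b.year)=3998
  3: ids {18} → SUM(b.year)=2018
  6: ids {4, 10, 16, 20} → SUM(b.year)=7930
  14: ids {2, 5, 7, 8} → SUM(b.year)=7934
  16: ids {19} → SUM(b.year)=1975

Kenya | 3998 ; Kenya | 2018 ; Germany | 7930 ; France | 7934 ; Brazil | 1975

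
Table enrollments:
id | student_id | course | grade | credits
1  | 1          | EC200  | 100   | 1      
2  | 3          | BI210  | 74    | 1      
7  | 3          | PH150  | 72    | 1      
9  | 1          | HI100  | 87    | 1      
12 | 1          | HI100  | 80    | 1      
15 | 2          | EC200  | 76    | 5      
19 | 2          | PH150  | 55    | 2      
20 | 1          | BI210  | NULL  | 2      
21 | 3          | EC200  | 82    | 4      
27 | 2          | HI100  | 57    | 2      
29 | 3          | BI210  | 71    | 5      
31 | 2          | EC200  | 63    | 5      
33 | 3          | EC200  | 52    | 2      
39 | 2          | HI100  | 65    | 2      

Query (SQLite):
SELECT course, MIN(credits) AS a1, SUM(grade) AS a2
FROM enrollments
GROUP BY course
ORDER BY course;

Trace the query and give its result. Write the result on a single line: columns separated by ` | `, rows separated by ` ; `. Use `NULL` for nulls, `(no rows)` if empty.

BI210 | 1 | 145 ; EC200 | 1 | 373 ; HI100 | 1 | 289 ; PH150 | 1 | 127

Group enrollments by course.
Per group compute: MIN(credits), SUM(grade).
  BI210: ids {2, 20, 29} → MIN(credits)=1, SUM(grade)=145
  EC200: ids {1, 15, 21, 31, 33} → MIN(credits)=1, SUM(grade)=373
  HI100: ids {9, 12, 27, 39} → MIN(credits)=1, SUM(grade)=289
  PH150: ids {7, 19} → MIN(credits)=1, SUM(grade)=127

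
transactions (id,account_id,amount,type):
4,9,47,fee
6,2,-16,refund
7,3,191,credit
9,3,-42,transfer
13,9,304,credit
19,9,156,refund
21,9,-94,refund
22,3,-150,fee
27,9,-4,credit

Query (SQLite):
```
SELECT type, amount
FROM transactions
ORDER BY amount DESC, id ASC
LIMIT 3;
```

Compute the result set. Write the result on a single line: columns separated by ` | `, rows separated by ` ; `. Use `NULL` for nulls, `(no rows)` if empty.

credit | 304 ; credit | 191 ; refund | 156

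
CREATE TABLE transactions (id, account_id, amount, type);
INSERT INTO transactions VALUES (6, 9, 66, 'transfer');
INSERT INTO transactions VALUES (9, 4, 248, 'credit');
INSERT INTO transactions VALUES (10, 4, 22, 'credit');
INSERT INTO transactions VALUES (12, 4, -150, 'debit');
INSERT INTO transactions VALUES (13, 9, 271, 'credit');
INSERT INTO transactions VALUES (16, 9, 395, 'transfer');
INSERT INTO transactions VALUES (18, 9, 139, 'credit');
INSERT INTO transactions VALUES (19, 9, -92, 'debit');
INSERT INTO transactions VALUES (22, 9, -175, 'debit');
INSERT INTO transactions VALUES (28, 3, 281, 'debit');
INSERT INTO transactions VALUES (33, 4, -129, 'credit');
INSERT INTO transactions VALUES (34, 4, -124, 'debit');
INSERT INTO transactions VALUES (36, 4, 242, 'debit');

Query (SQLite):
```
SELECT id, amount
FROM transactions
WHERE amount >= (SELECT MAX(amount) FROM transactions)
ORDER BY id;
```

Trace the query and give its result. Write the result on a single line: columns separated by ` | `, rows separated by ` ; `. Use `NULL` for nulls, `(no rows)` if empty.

Scalar subquery: MAX(amount) over all transactions rows = 395.
Keep rows where amount >= that value.

16 | 395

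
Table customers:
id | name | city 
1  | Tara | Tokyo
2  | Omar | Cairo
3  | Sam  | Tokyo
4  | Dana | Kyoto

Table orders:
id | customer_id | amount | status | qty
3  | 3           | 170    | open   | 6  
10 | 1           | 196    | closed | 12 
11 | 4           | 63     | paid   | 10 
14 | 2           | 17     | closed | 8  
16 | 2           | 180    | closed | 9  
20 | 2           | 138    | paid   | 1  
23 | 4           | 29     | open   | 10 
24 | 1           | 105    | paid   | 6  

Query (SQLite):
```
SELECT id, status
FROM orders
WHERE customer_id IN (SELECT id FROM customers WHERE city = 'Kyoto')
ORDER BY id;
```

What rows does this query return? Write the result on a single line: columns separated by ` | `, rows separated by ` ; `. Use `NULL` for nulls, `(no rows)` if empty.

11 | paid ; 23 | open

Inner query: customers.id where city = 'Kyoto'.
Outer: keep orders rows whose customer_id is in that set.
Inner query → {4}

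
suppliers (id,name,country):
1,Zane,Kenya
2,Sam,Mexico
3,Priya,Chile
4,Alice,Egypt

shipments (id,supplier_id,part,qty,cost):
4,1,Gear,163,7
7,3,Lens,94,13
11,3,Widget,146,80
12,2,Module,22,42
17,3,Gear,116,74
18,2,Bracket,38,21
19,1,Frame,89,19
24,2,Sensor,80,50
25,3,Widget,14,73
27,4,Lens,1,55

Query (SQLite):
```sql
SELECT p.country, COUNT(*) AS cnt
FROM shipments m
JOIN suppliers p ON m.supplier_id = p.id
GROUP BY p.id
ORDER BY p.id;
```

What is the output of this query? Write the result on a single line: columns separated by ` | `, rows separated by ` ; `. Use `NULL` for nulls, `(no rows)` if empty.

Kenya | 2 ; Mexico | 3 ; Chile | 4 ; Egypt | 1

Join each shipments row to its suppliers via supplier_id.
Group joined rows by suppliers.id; compute COUNT(*) per group.
  1: ids {4, 19} → COUNT(*)=2
  2: ids {12, 18, 24} → COUNT(*)=3
  3: ids {7, 11, 17, 25} → COUNT(*)=4
  4: ids {27} → COUNT(*)=1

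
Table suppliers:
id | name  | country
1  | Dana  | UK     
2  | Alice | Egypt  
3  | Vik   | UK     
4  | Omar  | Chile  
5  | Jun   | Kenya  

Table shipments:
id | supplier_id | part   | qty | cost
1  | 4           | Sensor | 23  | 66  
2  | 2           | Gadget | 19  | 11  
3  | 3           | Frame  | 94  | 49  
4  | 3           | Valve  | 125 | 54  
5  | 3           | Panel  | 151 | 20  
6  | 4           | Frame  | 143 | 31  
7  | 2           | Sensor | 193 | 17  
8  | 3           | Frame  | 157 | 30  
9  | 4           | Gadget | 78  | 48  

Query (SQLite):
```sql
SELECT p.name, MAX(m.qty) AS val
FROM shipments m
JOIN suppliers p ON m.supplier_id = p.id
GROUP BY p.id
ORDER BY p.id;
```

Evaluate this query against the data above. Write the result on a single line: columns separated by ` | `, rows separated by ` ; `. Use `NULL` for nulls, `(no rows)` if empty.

Alice | 193 ; Vik | 157 ; Omar | 143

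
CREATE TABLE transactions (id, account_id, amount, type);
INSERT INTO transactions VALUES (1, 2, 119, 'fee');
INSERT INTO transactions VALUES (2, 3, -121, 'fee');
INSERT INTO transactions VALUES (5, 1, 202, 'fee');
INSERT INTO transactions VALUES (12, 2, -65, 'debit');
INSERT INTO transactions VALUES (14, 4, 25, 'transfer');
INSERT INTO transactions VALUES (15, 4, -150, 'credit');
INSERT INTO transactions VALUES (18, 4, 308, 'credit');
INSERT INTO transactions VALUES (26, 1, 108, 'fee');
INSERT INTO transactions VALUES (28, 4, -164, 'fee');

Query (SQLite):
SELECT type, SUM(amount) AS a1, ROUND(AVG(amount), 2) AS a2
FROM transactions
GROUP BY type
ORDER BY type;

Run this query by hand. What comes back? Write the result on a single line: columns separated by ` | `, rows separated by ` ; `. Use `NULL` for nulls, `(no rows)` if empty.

Group transactions by type.
Per group compute: SUM(amount), ROUND(AVG(amount), 2).
  credit: ids {15, 18} → SUM(amount)=158, ROUND(AVG(amount), 2)=79
  debit: ids {12} → SUM(amount)=-65, ROUND(AVG(amount), 2)=-65
  fee: ids {1, 2, 5, 26, 28} → SUM(amount)=144, ROUND(AVG(amount), 2)=28.8
  transfer: ids {14} → SUM(amount)=25, ROUND(AVG(amount), 2)=25

credit | 158 | 79 ; debit | -65 | -65 ; fee | 144 | 28.8 ; transfer | 25 | 25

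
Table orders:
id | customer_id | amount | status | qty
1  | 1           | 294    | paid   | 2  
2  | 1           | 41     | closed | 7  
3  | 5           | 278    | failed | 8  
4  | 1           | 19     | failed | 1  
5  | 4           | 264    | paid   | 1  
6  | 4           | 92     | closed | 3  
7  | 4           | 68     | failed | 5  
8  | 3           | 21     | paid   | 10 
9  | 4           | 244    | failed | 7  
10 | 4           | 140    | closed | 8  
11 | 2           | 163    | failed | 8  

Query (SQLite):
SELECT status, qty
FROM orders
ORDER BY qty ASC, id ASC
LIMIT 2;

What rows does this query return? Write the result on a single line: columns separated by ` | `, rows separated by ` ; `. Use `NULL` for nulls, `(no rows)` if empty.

failed | 1 ; paid | 1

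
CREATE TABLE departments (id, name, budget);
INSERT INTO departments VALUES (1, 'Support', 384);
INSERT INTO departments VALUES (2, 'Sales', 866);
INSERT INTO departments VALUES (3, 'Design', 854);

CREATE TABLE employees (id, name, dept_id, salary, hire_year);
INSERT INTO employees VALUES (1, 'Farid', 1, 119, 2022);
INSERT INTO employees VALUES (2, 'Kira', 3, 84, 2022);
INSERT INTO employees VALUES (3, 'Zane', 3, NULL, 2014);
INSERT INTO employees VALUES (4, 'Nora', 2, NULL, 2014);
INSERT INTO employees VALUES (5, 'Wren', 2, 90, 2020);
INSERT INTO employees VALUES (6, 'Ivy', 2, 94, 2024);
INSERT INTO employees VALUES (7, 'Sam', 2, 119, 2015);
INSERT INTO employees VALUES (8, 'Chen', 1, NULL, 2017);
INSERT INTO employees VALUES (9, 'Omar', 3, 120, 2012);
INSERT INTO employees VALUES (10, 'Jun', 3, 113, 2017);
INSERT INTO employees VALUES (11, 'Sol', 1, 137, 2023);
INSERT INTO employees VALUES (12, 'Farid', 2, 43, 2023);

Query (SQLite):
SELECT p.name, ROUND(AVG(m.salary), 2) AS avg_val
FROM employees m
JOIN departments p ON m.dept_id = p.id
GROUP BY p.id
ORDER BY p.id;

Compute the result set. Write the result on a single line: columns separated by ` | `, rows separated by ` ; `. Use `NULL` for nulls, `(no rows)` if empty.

Support | 128 ; Sales | 86.5 ; Design | 105.67

Join each employees row to its departments via dept_id.
Group joined rows by departments.id; compute ROUND(AVG(m.salary), 2) per group.
  1: ids {1, 8, 11} → ROUND(AVG(m.salary), 2)=128
  2: ids {4, 5, 6, 7, 12} → ROUND(AVG(m.salary), 2)=86.5
  3: ids {2, 3, 9, 10} → ROUND(AVG(m.salary), 2)=105.67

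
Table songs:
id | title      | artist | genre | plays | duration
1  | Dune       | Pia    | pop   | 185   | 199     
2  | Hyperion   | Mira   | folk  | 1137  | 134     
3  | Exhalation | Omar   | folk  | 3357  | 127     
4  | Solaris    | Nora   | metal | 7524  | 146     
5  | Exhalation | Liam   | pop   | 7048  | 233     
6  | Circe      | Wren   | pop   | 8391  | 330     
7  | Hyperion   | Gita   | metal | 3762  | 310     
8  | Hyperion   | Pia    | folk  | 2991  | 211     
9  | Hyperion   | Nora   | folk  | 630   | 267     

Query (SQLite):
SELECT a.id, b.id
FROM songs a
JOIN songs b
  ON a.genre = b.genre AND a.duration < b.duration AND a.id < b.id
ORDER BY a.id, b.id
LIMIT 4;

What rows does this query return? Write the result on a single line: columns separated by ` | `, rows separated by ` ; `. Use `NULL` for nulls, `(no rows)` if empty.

1 | 5 ; 1 | 6 ; 2 | 8 ; 2 | 9

Pairs (a,b) with same genre, a.duration < b.duration, a.id < b.id.
genre groups: folk:{2,3,8,9} metal:{4,7} pop:{1,5,6}
Ordered by (a.id, b.id); first 4.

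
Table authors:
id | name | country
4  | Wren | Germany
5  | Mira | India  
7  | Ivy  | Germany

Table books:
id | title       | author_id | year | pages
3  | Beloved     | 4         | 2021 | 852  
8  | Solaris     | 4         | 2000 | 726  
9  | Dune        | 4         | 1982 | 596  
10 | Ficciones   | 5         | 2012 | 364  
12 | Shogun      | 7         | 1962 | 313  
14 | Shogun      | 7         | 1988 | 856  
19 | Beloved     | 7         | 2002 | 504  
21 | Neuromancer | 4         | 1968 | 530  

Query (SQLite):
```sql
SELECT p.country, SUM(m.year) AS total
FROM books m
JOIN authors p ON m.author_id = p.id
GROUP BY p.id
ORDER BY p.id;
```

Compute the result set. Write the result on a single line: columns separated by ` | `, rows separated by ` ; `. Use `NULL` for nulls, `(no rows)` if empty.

Germany | 7971 ; India | 2012 ; Germany | 5952

Join each books row to its authors via author_id.
Group joined rows by authors.id; compute SUM(m.year) per group.
  4: ids {3, 8, 9, 21} → SUM(m.year)=7971
  5: ids {10} → SUM(m.year)=2012
  7: ids {12, 14, 19} → SUM(m.year)=5952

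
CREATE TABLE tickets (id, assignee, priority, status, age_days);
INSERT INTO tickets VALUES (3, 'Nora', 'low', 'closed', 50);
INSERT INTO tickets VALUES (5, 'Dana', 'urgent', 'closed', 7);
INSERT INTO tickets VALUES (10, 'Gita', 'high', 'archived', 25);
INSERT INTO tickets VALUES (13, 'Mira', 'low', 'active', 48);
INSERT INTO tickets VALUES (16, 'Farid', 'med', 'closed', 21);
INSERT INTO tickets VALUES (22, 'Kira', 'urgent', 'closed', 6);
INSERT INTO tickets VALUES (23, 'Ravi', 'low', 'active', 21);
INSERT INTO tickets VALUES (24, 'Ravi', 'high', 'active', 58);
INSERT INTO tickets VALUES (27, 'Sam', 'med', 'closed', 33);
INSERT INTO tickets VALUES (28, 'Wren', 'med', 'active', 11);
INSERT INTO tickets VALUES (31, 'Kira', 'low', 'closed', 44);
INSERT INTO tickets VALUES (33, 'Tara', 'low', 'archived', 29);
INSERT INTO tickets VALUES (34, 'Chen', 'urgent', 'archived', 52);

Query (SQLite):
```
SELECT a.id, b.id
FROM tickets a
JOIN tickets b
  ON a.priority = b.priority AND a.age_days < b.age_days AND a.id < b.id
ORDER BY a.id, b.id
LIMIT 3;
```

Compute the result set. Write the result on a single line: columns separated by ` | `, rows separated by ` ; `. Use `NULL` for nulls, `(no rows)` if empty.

Pairs (a,b) with same priority, a.age_days < b.age_days, a.id < b.id.
priority groups: high:{10,24} low:{3,13,23,31,33} med:{16,27,28} urgent:{5,22,34}
Ordered by (a.id, b.id); first 3.

5 | 34 ; 10 | 24 ; 16 | 27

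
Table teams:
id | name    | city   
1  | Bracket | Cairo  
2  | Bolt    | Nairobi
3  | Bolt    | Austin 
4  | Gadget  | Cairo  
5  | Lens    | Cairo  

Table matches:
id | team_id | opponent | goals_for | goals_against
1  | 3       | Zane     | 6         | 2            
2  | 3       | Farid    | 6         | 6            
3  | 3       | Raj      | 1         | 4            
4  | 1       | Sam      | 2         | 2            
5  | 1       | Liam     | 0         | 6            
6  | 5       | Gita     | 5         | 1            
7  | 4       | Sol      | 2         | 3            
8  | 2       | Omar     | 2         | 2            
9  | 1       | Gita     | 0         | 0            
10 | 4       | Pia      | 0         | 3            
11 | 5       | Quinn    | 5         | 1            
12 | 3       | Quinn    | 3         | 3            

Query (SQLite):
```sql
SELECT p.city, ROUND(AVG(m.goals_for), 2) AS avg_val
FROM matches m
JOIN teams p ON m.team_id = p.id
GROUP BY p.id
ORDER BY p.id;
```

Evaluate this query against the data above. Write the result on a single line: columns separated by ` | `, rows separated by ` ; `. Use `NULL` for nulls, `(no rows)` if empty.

Cairo | 0.67 ; Nairobi | 2 ; Austin | 4 ; Cairo | 1 ; Cairo | 5

Join each matches row to its teams via team_id.
Group joined rows by teams.id; compute ROUND(AVG(m.goals_for), 2) per group.
  1: ids {4, 5, 9} → ROUND(AVG(m.goals_for), 2)=0.67
  2: ids {8} → ROUND(AVG(m.goals_for), 2)=2
  3: ids {1, 2, 3, 12} → ROUND(AVG(m.goals_for), 2)=4
  4: ids {7, 10} → ROUND(AVG(m.goals_for), 2)=1
  5: ids {6, 11} → ROUND(AVG(m.goals_for), 2)=5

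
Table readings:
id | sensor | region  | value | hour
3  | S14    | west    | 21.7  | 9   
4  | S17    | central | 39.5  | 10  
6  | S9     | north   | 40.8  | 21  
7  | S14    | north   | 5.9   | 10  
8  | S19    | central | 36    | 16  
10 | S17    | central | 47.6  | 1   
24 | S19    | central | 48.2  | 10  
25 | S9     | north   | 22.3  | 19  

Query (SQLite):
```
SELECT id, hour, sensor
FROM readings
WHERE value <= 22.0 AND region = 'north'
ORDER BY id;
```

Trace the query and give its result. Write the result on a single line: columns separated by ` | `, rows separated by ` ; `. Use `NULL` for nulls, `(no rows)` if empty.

value <= 22.0: ids {3, 7}
region = 'north': ids {6, 7, 25}
Combine with AND.

7 | 10 | S14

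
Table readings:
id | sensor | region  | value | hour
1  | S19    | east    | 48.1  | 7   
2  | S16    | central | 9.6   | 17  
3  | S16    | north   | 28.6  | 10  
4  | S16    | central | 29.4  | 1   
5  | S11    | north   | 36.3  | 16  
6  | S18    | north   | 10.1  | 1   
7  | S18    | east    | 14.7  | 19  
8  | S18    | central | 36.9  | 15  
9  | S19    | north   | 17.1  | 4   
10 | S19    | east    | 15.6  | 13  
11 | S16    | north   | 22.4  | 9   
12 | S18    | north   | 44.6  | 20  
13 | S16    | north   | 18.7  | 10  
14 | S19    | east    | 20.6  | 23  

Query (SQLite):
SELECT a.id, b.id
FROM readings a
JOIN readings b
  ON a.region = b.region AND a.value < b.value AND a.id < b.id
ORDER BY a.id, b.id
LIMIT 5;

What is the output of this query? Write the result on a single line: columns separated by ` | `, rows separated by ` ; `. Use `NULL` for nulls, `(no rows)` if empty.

Pairs (a,b) with same region, a.value < b.value, a.id < b.id.
region groups: central:{2,4,8} east:{1,7,10,14} north:{3,5,6,9,11,12,13}
Ordered by (a.id, b.id); first 5.

2 | 4 ; 2 | 8 ; 3 | 5 ; 3 | 12 ; 4 | 8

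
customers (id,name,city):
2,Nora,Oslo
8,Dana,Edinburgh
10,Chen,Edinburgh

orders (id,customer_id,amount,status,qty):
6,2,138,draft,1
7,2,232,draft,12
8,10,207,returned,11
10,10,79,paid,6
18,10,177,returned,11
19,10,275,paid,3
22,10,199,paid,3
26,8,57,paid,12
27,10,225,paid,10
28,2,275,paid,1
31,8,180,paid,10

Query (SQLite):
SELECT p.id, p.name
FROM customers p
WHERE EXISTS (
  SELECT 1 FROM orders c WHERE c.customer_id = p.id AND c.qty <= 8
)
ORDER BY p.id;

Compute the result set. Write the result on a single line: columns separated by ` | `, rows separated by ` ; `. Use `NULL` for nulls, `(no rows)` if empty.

2 | Nora ; 10 | Chen

For each customers row, check whether any orders with matching customer_id has qty <= 8.
Keep rows where that is true.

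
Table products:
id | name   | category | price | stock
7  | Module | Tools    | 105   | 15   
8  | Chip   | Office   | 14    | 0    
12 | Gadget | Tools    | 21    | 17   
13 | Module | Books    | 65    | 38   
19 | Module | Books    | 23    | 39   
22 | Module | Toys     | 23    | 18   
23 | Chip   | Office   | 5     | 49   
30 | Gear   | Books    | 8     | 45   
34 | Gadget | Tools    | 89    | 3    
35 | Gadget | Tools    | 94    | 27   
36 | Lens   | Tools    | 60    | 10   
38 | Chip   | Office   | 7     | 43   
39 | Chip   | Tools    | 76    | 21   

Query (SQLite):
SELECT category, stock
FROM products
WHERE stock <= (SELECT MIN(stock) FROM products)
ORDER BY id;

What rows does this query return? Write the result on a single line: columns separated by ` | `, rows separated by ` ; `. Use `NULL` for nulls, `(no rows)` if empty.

Scalar subquery: MIN(stock) over all products rows = 0.
Keep rows where stock <= that value.

Office | 0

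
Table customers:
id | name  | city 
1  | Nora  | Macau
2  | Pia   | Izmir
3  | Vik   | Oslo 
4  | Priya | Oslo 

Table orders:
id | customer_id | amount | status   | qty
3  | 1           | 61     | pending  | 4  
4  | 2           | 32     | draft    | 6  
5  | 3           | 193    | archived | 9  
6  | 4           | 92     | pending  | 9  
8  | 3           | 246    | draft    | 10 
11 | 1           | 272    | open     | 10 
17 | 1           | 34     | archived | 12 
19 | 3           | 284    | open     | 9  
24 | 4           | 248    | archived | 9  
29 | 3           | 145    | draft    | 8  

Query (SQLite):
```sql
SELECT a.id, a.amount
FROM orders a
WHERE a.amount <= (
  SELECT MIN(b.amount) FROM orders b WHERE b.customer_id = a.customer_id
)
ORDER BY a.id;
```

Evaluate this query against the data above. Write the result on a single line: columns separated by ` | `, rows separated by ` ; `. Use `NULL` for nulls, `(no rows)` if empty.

4 | 32 ; 6 | 92 ; 17 | 34 ; 29 | 145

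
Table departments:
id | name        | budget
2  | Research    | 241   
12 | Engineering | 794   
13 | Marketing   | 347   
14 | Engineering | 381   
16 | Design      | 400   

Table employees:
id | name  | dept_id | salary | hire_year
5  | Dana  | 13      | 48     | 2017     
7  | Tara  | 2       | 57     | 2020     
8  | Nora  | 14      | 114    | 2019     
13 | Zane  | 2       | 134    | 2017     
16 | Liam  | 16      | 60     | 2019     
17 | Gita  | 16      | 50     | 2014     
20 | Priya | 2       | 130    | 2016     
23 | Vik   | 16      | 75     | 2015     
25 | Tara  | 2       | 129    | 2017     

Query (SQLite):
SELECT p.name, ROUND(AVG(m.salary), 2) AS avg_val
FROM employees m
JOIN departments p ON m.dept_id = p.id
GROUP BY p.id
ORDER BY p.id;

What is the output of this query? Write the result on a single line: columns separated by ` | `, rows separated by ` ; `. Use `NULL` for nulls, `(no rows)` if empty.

Join each employees row to its departments via dept_id.
Group joined rows by departments.id; compute ROUND(AVG(m.salary), 2) per group.
  2: ids {7, 13, 20, 25} → ROUND(AVG(m.salary), 2)=112.5
  13: ids {5} → ROUND(AVG(m.salary), 2)=48
  14: ids {8} → ROUND(AVG(m.salary), 2)=114
  16: ids {16, 17, 23} → ROUND(AVG(m.salary), 2)=61.67

Research | 112.5 ; Marketing | 48 ; Engineering | 114 ; Design | 61.67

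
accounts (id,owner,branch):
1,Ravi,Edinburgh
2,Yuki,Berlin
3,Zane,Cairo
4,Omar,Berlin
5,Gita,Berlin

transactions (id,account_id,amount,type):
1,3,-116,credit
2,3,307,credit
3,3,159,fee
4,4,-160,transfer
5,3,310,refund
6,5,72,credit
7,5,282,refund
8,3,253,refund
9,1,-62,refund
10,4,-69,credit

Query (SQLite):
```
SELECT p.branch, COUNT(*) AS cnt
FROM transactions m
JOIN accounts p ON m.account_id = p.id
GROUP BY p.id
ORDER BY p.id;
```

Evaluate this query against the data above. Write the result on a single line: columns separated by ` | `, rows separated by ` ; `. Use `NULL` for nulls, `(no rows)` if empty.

Join each transactions row to its accounts via account_id.
Group joined rows by accounts.id; compute COUNT(*) per group.
  1: ids {9} → COUNT(*)=1
  3: ids {1, 2, 3, 5, 8} → COUNT(*)=5
  4: ids {4, 10} → COUNT(*)=2
  5: ids {6, 7} → COUNT(*)=2

Edinburgh | 1 ; Cairo | 5 ; Berlin | 2 ; Berlin | 2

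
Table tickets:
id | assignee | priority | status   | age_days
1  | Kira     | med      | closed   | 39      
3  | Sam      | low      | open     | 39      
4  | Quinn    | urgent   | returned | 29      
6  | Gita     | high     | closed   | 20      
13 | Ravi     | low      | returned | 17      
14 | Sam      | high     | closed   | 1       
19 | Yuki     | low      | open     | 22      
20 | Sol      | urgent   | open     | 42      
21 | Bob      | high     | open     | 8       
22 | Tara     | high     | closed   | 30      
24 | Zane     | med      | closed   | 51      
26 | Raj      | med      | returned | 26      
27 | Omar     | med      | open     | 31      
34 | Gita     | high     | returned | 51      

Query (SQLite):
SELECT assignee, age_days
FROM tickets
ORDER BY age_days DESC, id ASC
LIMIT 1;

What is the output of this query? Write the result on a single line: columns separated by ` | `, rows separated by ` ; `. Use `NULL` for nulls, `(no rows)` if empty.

Sort by age_days desc, tiebreak id asc: (51, id=24), (51, id=34), (42, id=20), (39, id=1) …. Take first 1.

Zane | 51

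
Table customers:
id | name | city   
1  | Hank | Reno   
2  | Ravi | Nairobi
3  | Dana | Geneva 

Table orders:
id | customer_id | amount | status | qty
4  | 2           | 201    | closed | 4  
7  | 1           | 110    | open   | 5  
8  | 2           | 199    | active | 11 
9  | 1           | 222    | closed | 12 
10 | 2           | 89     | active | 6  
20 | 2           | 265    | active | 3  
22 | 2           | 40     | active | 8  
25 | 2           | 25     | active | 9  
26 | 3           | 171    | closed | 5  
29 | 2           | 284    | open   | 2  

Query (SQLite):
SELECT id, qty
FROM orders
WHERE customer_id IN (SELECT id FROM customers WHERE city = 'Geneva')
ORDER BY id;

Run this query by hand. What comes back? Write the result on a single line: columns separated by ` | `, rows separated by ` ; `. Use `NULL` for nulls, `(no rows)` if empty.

26 | 5

Inner query: customers.id where city = 'Geneva'.
Outer: keep orders rows whose customer_id is in that set.
Inner query → {3}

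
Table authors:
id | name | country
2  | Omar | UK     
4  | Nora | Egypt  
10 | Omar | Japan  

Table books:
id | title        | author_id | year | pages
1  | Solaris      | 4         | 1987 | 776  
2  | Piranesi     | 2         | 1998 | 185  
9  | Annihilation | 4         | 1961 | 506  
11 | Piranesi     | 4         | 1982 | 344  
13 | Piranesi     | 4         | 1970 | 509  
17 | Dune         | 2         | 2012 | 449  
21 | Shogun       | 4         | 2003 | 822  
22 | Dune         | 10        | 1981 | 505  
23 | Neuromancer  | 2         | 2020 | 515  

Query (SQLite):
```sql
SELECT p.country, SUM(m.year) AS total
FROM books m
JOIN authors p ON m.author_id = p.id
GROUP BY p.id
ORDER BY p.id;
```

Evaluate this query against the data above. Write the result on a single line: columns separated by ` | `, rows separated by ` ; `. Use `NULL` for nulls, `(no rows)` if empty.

UK | 6030 ; Egypt | 9903 ; Japan | 1981

Join each books row to its authors via author_id.
Group joined rows by authors.id; compute SUM(m.year) per group.
  2: ids {2, 17, 23} → SUM(m.year)=6030
  4: ids {1, 9, 11, 13, 21} → SUM(m.year)=9903
  10: ids {22} → SUM(m.year)=1981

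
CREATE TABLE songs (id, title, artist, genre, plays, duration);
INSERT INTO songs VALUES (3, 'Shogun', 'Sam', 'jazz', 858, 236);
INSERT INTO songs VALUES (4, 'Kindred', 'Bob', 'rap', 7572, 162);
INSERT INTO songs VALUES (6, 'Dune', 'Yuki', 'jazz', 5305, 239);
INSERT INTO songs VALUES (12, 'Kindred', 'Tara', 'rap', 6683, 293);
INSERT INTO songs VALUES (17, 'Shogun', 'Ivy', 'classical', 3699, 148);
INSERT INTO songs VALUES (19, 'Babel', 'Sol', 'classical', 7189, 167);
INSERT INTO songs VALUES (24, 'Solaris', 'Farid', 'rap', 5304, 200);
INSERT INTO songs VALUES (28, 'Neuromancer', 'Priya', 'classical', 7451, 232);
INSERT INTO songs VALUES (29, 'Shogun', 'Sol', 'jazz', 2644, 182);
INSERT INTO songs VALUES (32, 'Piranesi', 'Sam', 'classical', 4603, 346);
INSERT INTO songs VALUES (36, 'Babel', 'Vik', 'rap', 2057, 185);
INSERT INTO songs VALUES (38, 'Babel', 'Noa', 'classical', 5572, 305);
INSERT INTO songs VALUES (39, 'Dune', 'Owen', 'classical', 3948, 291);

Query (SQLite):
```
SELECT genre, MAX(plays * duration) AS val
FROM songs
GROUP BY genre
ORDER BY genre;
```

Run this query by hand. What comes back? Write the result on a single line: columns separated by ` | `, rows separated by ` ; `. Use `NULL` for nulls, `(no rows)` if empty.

For each row compute plays * duration.
Group by genre; take MAX of the expression per group.
  classical: ids {17, 19, 28, 32, 38, 39} → MAX(plays * duration)=1728632
  jazz: ids {3, 6, 29} → MAX(plays * duration)=1267895
  rap: ids {4, 12, 24, 36} → MAX(plays * duration)=1958119

classical | 1728632 ; jazz | 1267895 ; rap | 1958119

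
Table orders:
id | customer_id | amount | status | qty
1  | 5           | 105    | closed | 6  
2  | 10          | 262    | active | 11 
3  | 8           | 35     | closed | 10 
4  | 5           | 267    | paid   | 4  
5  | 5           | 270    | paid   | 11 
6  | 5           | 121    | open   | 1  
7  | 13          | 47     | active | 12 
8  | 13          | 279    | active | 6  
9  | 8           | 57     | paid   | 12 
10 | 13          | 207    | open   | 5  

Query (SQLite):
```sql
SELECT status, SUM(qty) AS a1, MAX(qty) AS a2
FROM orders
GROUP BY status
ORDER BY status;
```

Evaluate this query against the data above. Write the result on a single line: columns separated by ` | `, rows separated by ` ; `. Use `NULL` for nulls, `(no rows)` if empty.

active | 29 | 12 ; closed | 16 | 10 ; open | 6 | 5 ; paid | 27 | 12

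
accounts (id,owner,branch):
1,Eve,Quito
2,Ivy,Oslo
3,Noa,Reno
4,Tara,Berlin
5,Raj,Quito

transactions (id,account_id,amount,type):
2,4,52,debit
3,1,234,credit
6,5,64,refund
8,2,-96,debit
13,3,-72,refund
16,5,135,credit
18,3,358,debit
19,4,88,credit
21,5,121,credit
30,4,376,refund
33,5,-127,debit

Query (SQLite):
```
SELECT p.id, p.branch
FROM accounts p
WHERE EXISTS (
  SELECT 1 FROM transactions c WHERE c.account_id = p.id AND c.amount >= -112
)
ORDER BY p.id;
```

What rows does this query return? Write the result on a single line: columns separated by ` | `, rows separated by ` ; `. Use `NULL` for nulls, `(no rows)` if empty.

For each accounts row, check whether any transactions with matching account_id has amount >= -112.
Keep rows where that is true.

1 | Quito ; 2 | Oslo ; 3 | Reno ; 4 | Berlin ; 5 | Quito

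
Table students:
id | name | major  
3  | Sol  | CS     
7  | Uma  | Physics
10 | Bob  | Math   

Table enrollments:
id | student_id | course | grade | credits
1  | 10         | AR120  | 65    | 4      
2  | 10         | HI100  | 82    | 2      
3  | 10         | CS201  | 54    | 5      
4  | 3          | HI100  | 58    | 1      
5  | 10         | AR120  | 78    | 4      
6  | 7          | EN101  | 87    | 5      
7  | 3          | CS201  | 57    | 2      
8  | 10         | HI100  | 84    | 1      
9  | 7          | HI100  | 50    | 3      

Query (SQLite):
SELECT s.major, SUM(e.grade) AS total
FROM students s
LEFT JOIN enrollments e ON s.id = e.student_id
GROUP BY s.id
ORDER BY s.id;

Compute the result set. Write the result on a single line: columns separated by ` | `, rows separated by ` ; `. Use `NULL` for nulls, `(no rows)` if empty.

CS | 115 ; Physics | 137 ; Math | 363

LEFT JOIN keeps every students row; unmatched ones get NULL for enrollments columns.
Group by students.id and compute SUM(e.grade). SUM over an all-NULL group is NULL.
  3: ids {4, 7} → SUM(e.grade)=115
  7: ids {6, 9} → SUM(e.grade)=137
  10: ids {1, 2, 3, 5, 8} → SUM(e.grade)=363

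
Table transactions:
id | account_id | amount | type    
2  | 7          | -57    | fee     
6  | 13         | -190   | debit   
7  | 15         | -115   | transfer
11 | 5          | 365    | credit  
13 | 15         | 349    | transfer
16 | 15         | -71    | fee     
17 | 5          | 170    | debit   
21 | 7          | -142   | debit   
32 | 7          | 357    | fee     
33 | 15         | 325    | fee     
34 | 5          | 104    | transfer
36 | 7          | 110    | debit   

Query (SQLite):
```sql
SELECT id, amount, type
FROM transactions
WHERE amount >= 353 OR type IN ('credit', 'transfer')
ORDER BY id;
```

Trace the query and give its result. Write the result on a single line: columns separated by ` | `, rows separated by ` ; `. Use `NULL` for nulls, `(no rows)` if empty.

7 | -115 | transfer ; 11 | 365 | credit ; 13 | 349 | transfer ; 32 | 357 | fee ; 34 | 104 | transfer

amount >= 353: ids {11, 32}
type IN ('credit', 'transfer'): ids {7, 11, 13, 34}
Combine with OR.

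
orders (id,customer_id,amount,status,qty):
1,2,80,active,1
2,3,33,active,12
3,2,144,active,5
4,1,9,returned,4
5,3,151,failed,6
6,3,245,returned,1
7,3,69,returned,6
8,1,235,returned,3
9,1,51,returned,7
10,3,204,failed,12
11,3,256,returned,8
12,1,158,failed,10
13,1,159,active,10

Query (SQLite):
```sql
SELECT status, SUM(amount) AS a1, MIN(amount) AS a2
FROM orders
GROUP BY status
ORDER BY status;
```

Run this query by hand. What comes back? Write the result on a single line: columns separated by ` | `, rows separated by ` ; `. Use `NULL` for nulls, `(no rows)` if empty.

Group orders by status.
Per group compute: SUM(amount), MIN(amount).
  active: ids {1, 2, 3, 13} → SUM(amount)=416, MIN(amount)=33
  failed: ids {5, 10, 12} → SUM(amount)=513, MIN(amount)=151
  returned: ids {4, 6, 7, 8, 9, 11} → SUM(amount)=865, MIN(amount)=9

active | 416 | 33 ; failed | 513 | 151 ; returned | 865 | 9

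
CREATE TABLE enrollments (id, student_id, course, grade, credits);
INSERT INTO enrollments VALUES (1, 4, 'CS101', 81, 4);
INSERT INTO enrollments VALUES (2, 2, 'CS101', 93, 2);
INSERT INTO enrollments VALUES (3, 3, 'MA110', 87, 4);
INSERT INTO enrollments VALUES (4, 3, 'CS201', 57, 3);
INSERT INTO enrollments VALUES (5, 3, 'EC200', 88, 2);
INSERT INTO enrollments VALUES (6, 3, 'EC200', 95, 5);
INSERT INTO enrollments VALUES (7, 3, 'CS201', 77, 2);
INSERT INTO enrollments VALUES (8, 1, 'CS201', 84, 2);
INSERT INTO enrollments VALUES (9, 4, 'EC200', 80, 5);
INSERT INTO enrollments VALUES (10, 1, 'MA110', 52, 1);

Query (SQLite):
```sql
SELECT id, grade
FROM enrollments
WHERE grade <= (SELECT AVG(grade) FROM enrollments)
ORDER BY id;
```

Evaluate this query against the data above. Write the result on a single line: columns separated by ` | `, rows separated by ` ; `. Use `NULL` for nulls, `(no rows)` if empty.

4 | 57 ; 7 | 77 ; 10 | 52

Scalar subquery: AVG(grade) over all enrollments rows = 79.4.
Keep rows where grade <= that value.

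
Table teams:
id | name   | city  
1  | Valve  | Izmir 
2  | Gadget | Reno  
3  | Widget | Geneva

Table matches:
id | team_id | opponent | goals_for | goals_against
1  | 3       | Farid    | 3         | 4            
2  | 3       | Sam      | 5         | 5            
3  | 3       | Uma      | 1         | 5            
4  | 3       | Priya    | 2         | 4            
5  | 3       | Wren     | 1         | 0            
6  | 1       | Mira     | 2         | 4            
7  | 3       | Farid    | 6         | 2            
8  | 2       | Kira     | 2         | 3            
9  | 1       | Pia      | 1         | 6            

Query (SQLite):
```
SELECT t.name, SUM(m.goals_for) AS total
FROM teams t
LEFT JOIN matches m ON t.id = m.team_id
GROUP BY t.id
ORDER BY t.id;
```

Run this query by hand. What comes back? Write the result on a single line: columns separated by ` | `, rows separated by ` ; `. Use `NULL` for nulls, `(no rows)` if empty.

Valve | 3 ; Gadget | 2 ; Widget | 18

LEFT JOIN keeps every teams row; unmatched ones get NULL for matches columns.
Group by teams.id and compute SUM(m.goals_for). SUM over an all-NULL group is NULL.
  1: ids {6, 9} → SUM(m.goals_for)=3
  2: ids {8} → SUM(m.goals_for)=2
  3: ids {1, 2, 3, 4, 5, 7} → SUM(m.goals_for)=18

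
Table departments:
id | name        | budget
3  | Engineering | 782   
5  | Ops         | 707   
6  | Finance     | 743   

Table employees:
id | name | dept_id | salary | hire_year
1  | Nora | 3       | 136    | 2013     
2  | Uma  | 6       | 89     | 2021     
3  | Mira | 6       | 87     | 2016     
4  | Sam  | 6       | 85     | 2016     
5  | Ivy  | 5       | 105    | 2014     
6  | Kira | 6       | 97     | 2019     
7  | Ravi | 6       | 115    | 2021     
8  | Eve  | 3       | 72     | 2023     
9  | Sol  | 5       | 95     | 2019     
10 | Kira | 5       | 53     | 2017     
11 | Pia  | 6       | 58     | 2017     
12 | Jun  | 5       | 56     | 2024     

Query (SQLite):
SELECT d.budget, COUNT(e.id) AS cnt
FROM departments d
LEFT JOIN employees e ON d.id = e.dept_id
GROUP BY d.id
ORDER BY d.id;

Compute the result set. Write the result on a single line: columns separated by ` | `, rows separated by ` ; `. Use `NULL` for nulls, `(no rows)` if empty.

782 | 2 ; 707 | 4 ; 743 | 6

LEFT JOIN keeps every departments row; unmatched ones get NULL for employees columns.
Group by departments.id and compute COUNT(e.id). COUNT(col) of an all-NULL group is 0.
  3: ids {1, 8} → COUNT(e.id)=2
  5: ids {5, 9, 10, 12} → COUNT(e.id)=4
  6: ids {2, 3, 4, 6, 7, 11} → COUNT(e.id)=6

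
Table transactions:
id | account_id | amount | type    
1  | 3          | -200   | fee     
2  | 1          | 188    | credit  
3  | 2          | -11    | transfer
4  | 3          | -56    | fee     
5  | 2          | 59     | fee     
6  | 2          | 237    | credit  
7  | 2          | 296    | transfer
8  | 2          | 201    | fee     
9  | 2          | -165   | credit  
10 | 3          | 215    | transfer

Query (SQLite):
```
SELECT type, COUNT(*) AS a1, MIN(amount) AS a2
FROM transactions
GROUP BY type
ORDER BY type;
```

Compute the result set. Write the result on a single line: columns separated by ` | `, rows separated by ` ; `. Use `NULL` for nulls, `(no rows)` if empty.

credit | 3 | -165 ; fee | 4 | -200 ; transfer | 3 | -11

Group transactions by type.
Per group compute: COUNT(*), MIN(amount).
  credit: ids {2, 6, 9} → COUNT(*)=3, MIN(amount)=-165
  fee: ids {1, 4, 5, 8} → COUNT(*)=4, MIN(amount)=-200
  transfer: ids {3, 7, 10} → COUNT(*)=3, MIN(amount)=-11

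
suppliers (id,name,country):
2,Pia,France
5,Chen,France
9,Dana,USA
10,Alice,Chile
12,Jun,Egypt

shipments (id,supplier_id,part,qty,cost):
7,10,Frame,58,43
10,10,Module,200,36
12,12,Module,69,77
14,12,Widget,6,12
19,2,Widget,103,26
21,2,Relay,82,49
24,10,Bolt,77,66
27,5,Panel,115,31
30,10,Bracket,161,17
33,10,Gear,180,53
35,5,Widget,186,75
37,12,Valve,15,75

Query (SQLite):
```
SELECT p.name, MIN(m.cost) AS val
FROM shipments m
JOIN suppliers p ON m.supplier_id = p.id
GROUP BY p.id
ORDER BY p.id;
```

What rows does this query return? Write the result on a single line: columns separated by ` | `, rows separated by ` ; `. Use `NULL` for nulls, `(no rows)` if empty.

Pia | 26 ; Chen | 31 ; Alice | 17 ; Jun | 12

Join each shipments row to its suppliers via supplier_id.
Group joined rows by suppliers.id; compute MIN(m.cost) per group.
  2: ids {19, 21} → MIN(m.cost)=26
  5: ids {27, 35} → MIN(m.cost)=31
  10: ids {7, 10, 24, 30, 33} → MIN(m.cost)=17
  12: ids {12, 14, 37} → MIN(m.cost)=12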